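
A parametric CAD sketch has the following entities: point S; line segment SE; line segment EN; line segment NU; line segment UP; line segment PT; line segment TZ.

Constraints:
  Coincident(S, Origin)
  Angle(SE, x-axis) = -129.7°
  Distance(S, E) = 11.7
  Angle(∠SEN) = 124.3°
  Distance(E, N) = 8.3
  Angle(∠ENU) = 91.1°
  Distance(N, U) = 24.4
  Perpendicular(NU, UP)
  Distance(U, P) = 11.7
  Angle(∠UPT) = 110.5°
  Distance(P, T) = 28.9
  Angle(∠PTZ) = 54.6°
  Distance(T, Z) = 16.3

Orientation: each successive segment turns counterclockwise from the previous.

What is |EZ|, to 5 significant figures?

2.7920

S is at the origin; SE runs at -129.7° with length 11.7, so E = (-7.4736, -9.0020). ∠SEN = 124.3° gives EN at -74.000° from the x-axis; with |EN| = 8.3, N = (-5.1858, -16.980). ∠ENU = 91.1° gives NU at 14.900° from the x-axis; with |NU| = 24.4, U = (18.394, -10.706). NU ⟂ UP, so UP runs at 104.90°; with |UP| = 11.7, P = (15.385, 0.60019). ∠UPT = 110.5° gives PT at 174.40° from the x-axis; with |PT| = 28.9, T = (-13.377, 3.4203). ∠PTZ = 54.6° gives TZ at -60.200° from the x-axis; with |TZ| = 16.3, Z = (-5.2761, -10.724). Then |EZ| = |Z − E| = 2.7920.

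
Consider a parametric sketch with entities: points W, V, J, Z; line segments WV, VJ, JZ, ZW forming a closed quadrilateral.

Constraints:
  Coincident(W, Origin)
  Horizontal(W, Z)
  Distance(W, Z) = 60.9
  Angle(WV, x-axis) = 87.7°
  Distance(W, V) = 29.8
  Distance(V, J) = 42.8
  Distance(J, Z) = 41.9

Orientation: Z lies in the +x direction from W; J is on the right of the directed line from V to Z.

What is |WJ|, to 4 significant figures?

21.74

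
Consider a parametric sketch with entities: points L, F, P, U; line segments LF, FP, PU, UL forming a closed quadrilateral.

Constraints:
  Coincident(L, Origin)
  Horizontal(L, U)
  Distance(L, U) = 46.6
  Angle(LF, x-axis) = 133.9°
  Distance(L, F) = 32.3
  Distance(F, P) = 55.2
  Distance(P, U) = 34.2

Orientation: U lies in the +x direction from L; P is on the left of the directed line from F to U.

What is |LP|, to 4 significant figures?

44.77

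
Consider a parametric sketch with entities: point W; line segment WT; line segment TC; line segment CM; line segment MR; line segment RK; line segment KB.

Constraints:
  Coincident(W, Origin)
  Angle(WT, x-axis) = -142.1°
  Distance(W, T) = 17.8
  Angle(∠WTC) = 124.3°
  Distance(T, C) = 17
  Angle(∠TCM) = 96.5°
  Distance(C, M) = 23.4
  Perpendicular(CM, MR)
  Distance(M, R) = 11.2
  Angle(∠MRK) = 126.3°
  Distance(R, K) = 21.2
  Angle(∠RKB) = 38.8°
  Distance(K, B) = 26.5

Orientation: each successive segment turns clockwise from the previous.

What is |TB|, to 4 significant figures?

24.04

W is at the origin; WT runs at -142.1° with length 17.8, so T = (-14.05, -10.93). ∠WTC = 124.3° gives TC at 162.2° from the x-axis; with |TC| = 17.0, C = (-30.23, -5.737). ∠TCM = 96.5° gives CM at 78.70° from the x-axis; with |CM| = 23.4, M = (-25.65, 17.21). CM is perpendicular to MR, so MR runs at -11.30°; with |MR| = 11.2, R = (-14.66, 15.01). ∠MRK = 126.3° gives RK at -65.00° from the x-axis; with |RK| = 21.2, K = (-5.704, -4.199). ∠RKB = 38.8° gives KB at 153.8° from the x-axis; with |KB| = 26.5, B = (-29.48, 7.501). Then |TB| = |B − T| = 24.04.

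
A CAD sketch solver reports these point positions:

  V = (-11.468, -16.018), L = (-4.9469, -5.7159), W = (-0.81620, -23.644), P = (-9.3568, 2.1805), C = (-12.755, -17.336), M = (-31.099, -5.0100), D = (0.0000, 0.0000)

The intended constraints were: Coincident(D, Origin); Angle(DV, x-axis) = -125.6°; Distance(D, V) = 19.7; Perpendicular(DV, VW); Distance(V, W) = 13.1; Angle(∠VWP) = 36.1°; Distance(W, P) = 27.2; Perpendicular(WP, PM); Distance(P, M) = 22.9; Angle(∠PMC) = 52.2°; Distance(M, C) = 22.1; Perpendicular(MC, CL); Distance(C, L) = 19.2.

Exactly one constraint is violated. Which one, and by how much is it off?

Distance(C, L) = 19.2 — off by 5.20.

D = (0.00, 0.00) ✓; DV at -125.6° ✓; |DV| = 19.70 ✓; ∠(DV, VW) = 90.00° ✓; |VW| = 13.10 ✓; ∠VWP = 36.10° ✓; |WP| = 27.20 ✓; ∠(WP, PM) = 90.00° ✓; |PM| = 22.90 ✓; ∠PMC = 52.20° ✓; |MC| = 22.10 ✓; ∠(MC, CL) = 90.00° ✓; |CL| = 14.00 ✗.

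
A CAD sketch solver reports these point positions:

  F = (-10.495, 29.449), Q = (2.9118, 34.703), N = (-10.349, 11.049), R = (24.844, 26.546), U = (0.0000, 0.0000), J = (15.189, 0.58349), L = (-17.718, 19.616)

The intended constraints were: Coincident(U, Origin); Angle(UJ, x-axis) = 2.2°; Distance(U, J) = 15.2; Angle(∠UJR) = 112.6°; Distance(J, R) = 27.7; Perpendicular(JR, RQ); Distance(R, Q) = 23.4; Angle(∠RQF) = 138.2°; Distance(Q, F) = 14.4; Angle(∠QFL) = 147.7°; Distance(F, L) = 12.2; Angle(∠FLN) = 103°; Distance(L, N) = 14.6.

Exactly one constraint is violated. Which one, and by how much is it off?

Distance(L, N) = 14.6 — off by 3.30.

U = (0.00, 0.00) ✓; UJ at 2.200° ✓; |UJ| = 15.20 ✓; ∠UJR = 112.6° ✓; |JR| = 27.70 ✓; ∠(JR, RQ) = 90.00° ✓; |RQ| = 23.40 ✓; ∠RQF = 138.2° ✓; |QF| = 14.40 ✓; ∠QFL = 147.7° ✓; |FL| = 12.20 ✓; ∠FLN = 103.0° ✓; |LN| = 11.30 ✗.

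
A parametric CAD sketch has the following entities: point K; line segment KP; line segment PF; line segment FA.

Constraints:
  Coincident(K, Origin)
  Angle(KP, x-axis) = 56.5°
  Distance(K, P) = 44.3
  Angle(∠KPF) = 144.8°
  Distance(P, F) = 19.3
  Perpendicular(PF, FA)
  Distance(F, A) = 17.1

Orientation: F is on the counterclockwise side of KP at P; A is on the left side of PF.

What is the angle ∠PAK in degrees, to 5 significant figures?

50.184°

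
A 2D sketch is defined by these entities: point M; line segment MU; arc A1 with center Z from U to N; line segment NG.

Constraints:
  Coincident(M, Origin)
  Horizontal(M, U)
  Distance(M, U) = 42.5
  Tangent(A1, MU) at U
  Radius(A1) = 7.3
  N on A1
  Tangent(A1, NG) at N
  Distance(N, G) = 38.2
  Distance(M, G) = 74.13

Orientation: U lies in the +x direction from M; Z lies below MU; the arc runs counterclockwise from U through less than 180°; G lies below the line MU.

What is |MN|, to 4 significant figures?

38.84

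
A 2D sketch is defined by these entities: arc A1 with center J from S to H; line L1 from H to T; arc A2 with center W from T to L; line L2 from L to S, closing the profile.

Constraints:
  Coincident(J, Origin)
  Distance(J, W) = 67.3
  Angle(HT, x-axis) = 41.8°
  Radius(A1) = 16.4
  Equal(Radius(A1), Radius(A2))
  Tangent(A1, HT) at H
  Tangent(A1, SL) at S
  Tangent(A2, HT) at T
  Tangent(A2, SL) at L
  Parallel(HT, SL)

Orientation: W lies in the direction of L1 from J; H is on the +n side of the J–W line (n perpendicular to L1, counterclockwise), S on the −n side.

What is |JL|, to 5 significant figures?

69.269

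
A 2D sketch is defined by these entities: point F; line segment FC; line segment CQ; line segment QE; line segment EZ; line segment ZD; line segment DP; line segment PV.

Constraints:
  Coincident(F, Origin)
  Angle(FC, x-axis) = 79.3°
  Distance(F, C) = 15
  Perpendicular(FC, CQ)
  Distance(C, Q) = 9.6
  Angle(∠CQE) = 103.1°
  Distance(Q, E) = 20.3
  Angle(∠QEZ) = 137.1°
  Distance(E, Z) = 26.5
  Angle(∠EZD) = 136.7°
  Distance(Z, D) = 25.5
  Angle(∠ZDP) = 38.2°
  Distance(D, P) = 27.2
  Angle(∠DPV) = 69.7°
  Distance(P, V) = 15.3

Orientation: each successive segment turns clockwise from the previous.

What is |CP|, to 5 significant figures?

28.945

F is at the origin; FC runs at 79.3° with length 15.0, so C = (2.7850, 14.739). The perpendicularity gives CQ at right angles to FC, so CQ runs at -10.700°; with |CQ| = 9.6, Q = (12.218, 12.957). ∠CQE = 103.1° gives QE at -87.600° from the x-axis; with |QE| = 20.3, E = (13.068, -7.3254). ∠QEZ = 137.1° gives EZ at -130.50° from the x-axis; with |EZ| = 26.5, Z = (-4.1422, -27.476). ∠EZD = 136.7° gives ZD at -173.80° from the x-axis; with |ZD| = 25.5, D = (-29.493, -30.230). ∠ZDP = 38.2° gives DP at 44.400° from the x-axis; with |DP| = 27.2, P = (-10.059, -11.199). Then |CP| = |P − C| = 28.945.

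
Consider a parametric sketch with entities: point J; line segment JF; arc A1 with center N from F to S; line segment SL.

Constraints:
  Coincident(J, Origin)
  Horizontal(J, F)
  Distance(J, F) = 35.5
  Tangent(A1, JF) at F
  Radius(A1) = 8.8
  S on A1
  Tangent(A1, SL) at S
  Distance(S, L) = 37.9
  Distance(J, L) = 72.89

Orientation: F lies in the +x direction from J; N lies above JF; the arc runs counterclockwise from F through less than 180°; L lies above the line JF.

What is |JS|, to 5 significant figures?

43.079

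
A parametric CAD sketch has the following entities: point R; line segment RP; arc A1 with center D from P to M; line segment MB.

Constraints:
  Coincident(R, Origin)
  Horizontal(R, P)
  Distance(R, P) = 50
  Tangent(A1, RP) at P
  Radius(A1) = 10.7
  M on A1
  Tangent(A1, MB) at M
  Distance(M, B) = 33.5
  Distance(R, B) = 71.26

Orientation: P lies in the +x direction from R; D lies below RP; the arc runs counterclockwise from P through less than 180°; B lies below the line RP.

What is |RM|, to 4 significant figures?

43.16

R is at the origin; RP is horizontal with |RP| = 50.0 and P on the +x side, so P = (50.00, 0.000). The tangent condition forces DP to be normal to RP, so D = P + (0, -10.7) = (50.00, -10.70). Since DM ⟂ MB (tangency), |DB| = √(10.7² + 33.5²) = 35.17 regardless of where M sits on A1. So B lies on both circle(R, 71.26) and circle(D, 35.17); the below-RP intersection is B = (54.81, -45.54). M is the foot of the tangent from B: M = (40.35, -15.32).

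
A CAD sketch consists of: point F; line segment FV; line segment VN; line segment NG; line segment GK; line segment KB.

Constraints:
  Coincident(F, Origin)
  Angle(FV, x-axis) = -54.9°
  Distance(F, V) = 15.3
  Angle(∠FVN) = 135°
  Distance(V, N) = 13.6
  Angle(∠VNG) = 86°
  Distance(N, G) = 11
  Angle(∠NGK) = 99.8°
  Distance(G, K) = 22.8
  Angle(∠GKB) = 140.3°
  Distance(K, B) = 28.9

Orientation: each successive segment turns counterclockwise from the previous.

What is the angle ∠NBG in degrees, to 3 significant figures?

13.1°

F is at the origin; FV runs at -54.9° with length 15.3, so V = (8.80, -12.5). ∠FVN = 135.0° gives VN at -9.90° from the x-axis; with |VN| = 13.6, N = (22.2, -14.9). ∠VNG = 86.0° gives NG at 84.1° from the x-axis; with |NG| = 11.0, G = (23.3, -3.91). ∠NGK = 99.8° gives GK at 164° from the x-axis; with |GK| = 22.8, K = (1.38, 2.26). ∠GKB = 140.3° gives KB at -156° from the x-axis; with |KB| = 28.9, B = (-25.0, -9.50). Then cos ∠NBG = BN·BG / (|BN||BG|), giving 13.1°.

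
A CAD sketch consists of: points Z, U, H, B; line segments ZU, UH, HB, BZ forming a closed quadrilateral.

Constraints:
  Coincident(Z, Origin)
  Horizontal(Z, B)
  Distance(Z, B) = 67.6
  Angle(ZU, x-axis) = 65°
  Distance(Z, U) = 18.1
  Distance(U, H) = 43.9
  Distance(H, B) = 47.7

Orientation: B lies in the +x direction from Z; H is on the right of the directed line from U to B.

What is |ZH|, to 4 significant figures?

35.06

Checks: Z.y = 0.00, B.y = 0.00 ✓; |UH| = 43.90 ✓; |HB| = 47.70 ✓.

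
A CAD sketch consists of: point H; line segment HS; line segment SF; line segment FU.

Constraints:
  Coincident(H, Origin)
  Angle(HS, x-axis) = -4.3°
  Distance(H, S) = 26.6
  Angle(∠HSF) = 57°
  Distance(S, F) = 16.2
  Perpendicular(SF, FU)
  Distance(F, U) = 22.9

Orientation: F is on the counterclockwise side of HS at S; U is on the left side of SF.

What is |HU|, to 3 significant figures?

1.81

H is at the origin; HS runs at -4.3° with length 26.6, so S = 26.6·(cos -4.3°, sin -4.3°) = (26.5, -1.99). ∠HSF = 57.0°, so SF runs at -4.3° + (180° − 57.0°) = 119° from the x-axis; with |SF| = 16.2, F = S + 16.2·(cos 119°, sin 119°) = (18.7, 12.2). SF ⟂ FU; with |FU| = 22.9 on the left of SF, U = F + 22.9·(-0.877, -0.480) = (-1.34, 1.22). Then |HU| = |U − H| = 1.81.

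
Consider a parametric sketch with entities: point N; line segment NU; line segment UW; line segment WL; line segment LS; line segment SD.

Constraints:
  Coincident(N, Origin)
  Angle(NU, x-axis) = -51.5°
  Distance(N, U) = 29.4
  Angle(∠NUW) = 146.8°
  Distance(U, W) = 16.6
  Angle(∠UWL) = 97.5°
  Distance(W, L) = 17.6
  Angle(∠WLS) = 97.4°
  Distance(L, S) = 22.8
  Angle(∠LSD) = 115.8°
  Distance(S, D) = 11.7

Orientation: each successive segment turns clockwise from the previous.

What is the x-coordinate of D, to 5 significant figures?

2.9274

∠WLS = 97.4° gives LS at 110.20° from the x-axis; with |LS| = 22.8, S = (-5.2001, -22.039). ∠LSD = 115.8° gives SD at 46.000° from the x-axis; with |SD| = 11.7, D = (2.9274, -13.623). So D.x = 2.9274.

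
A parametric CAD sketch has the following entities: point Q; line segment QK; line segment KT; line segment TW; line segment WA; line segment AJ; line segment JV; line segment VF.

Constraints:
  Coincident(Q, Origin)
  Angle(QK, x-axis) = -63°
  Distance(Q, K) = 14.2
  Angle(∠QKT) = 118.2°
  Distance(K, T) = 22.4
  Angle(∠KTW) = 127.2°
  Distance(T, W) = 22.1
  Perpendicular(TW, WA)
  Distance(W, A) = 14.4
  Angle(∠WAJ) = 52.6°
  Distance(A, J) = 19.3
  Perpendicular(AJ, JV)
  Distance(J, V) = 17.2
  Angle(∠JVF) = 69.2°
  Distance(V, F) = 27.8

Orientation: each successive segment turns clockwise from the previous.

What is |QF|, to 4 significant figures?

43.45

Q is at the origin; QK runs at -63.0° with length 14.2, so K = (6.447, -12.65). ∠QKT = 118.2° gives KT at -124.8° from the x-axis; with |KT| = 22.4, T = (-6.337, -31.05). ∠KTW = 127.2° gives TW at -177.6° from the x-axis; with |TW| = 22.1, W = (-28.42, -31.97). The perpendicularity gives WA at right angles to TW, so WA runs at 92.40°; with |WA| = 14.4, A = (-29.02, -17.58). ∠WAJ = 52.6° gives AJ at -35.00° from the x-axis; with |AJ| = 19.3, J = (-13.21, -28.65). AJ ⟂ JV, so JV runs at -125.0°; with |JV| = 17.2, V = (-23.08, -42.74). ∠JVF = 69.2° gives VF at 124.2° from the x-axis; with |VF| = 27.8, F = (-38.70, -19.75). Then |QF| = |F − Q| = 43.45.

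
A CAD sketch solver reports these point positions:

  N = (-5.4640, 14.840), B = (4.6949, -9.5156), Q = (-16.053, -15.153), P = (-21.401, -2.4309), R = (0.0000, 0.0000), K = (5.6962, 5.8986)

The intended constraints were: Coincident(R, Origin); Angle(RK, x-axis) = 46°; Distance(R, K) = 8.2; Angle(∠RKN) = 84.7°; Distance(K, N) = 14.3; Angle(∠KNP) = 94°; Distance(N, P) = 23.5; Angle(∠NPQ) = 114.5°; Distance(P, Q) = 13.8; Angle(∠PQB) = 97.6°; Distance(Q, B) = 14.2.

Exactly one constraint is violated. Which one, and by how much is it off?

Distance(Q, B) = 14.2 — off by 7.30.

R = (0.00, 0.00) ✓; RK at 46.00° ✓; |RK| = 8.200 ✓; ∠RKN = 84.70° ✓; |KN| = 14.30 ✓; ∠KNP = 94.00° ✓; |NP| = 23.50 ✓; ∠NPQ = 114.5° ✓; |PQ| = 13.80 ✓; ∠PQB = 97.60° ✓; |QB| = 21.50 ✗.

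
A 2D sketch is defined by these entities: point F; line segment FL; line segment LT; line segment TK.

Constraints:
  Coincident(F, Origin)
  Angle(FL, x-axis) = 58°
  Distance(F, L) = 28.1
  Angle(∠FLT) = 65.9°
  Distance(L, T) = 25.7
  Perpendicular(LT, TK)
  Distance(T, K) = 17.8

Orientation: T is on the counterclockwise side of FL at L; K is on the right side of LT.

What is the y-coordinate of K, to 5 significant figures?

44.994

F is at the origin; FL runs at 58.0° with length 28.1, so L = 28.1·(cos 58.0°, sin 58.0°) = (14.891, 23.830). ∠FLT = 65.9°, so LT runs at 58.0° + (180° − 65.9°) = 172.10° from the x-axis; with |LT| = 25.7, T = L + 25.7·(cos 172.10°, sin 172.10°) = (-10.565, 27.362). LT is perpendicular to TK; with |TK| = 17.8 on the right of LT, K = T + 17.8·(0.13744, 0.99051) = (-8.1188, 44.994). So K.y = 44.994.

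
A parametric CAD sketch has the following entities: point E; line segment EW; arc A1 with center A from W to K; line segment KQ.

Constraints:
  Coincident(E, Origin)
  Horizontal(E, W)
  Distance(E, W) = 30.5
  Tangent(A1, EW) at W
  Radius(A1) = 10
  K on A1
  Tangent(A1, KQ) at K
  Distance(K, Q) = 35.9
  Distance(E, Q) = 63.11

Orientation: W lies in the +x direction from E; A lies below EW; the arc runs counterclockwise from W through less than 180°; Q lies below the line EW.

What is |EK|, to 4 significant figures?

27.84

Checks: |AK| = 10.00 ✓; ∠(AK, KQ) = 90.00° ✓; |KQ| = 35.90 ✓; |EQ| = 63.11 ✓.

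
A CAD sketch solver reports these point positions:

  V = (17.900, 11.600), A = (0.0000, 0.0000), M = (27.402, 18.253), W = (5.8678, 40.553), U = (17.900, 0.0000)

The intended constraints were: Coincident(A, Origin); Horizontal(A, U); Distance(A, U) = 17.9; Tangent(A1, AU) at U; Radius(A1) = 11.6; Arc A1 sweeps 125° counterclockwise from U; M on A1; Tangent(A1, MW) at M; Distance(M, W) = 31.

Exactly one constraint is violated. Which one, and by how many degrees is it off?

Tangent(A1, MW) at M — off by 9.00°.

A = (0.00, 0.00) ✓; A.y = 0.00, U.y = 0.00 ✓; |AU| = 17.90 ✓; ∠(VU, UA) = 90.00° ✓; |VU| = 11.60 ✓; bearing(V→M) − bearing(V→U) = 125.0° ✓; |VM| = 11.60 ✓; ∠(VM, MW) = 81.00° ✗; |MW| = 31.00 ✓.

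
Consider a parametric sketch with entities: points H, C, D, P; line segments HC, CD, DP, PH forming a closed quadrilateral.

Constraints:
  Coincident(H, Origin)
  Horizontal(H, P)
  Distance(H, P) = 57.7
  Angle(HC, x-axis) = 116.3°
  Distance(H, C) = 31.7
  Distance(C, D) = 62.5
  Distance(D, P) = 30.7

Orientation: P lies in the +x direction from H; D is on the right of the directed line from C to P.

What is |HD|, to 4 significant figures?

34.36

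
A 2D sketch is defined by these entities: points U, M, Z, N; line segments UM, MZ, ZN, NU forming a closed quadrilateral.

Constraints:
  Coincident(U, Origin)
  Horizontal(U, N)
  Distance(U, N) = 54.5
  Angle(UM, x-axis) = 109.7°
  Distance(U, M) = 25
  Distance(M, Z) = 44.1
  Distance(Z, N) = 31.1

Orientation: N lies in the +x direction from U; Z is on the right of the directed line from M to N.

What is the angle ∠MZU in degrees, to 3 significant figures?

27.9°

U is at the origin; UN is horizontal with |UN| = 54.5 and N in +x, so N = (54.5, 0). UM runs at 109.7° with |UM| = 25.0, so M = (-8.43, 23.5). Z is determined by |MZ| = 44.1 and |ZN| = 31.1 together: it lies at the intersection of circle(M, 44.1) and circle(N, 31.1). With |MN| = 67.2, the foot of the radical line on MN is 40.9 from M and the perpendicular offset is √(44.1² − 40.9²) = 16.6. Taking the right-of-MN solution: Z = (24.0, -6.30).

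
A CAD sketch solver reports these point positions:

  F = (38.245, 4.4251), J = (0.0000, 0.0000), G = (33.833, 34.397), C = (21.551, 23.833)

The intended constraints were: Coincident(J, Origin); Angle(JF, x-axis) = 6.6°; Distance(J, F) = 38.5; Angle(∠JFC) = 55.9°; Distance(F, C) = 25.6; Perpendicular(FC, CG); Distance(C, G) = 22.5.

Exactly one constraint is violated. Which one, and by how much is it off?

Distance(C, G) = 22.5 — off by 6.30.

J = (0.00, 0.00) ✓; JF at 6.600° ✓; |JF| = 38.50 ✓; ∠JFC = 55.90° ✓; |FC| = 25.60 ✓; ∠(FC, CG) = 90.00° ✓; |CG| = 16.20 ✗.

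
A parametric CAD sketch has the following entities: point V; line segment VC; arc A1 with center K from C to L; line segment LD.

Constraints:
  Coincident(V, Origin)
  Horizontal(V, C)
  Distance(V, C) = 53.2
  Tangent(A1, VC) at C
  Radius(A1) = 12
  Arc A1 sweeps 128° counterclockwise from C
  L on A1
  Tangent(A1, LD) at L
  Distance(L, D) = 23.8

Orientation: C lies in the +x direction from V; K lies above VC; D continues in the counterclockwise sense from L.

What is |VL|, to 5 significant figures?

65.587

Tangency of A1 to VC means the radius KC is perpendicular to VC, so K = C + (0, 12) = (53.200, 12.000). On A1, C sits at bearing -90° from K; a 128° counterclockwise sweep puts L at bearing 38°, so L = K + 12.0·(cos 38°, sin 38°) = (62.656, 19.388). Then |VL| = |L − V| = 65.587.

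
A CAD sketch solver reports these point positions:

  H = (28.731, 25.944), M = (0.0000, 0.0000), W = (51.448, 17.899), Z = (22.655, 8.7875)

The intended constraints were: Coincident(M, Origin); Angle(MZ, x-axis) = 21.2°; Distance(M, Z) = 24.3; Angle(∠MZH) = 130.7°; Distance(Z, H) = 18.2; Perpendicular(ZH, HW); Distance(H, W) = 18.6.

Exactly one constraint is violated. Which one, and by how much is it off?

Distance(H, W) = 18.6 — off by 5.50.

M = (0.00, 0.00) ✓; MZ at 21.20° ✓; |MZ| = 24.30 ✓; ∠MZH = 130.7° ✓; |ZH| = 18.20 ✓; ∠(ZH, HW) = 90.00° ✓; |HW| = 24.10 ✗.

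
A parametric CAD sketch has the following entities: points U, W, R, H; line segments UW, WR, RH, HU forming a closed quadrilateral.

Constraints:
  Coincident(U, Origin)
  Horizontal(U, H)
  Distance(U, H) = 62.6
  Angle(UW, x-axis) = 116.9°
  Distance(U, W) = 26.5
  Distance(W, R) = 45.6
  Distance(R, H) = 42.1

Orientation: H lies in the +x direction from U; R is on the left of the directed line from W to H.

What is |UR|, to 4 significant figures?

44.77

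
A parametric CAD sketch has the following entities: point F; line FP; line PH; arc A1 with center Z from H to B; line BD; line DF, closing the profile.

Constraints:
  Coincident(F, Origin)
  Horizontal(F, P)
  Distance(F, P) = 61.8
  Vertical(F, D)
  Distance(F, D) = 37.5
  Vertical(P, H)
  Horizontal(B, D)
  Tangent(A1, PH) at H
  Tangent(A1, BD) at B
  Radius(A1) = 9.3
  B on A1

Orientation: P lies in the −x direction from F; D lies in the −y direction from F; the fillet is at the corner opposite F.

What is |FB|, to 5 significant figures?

64.517

The virtual corner opposite F is at (-61.800, -37.500). Since A1 is tangent to PH there, ZH ⟂ PH and the tangent condition forces ZB to be normal to BD, with radius 9.3, so the center Z sits 9.3 in from both sides at Z = (-52.500, -28.200). That places the tangent points at H = (-61.800, -28.200) on PH and B = (-52.500, -37.500) on BD. Then |FB| = |B − F| = 64.517.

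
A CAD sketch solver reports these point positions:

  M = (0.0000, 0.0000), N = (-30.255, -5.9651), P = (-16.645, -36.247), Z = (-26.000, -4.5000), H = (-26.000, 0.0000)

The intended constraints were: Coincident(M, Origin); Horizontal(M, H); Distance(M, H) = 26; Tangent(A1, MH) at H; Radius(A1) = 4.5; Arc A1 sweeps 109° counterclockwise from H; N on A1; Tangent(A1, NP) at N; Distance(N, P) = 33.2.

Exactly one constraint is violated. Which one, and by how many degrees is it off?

Tangent(A1, NP) at N — off by 5.20°.

M = (0.00, 0.00) ✓; M.y = 0.00, H.y = 0.00 ✓; |MH| = 26.00 ✓; ∠(ZH, HM) = 90.00° ✓; |ZH| = 4.500 ✓; bearing(Z→N) − bearing(Z→H) = 109.0° ✓; |ZN| = 4.500 ✓; ∠(ZN, NP) = 84.80° ✗; |NP| = 33.20 ✓.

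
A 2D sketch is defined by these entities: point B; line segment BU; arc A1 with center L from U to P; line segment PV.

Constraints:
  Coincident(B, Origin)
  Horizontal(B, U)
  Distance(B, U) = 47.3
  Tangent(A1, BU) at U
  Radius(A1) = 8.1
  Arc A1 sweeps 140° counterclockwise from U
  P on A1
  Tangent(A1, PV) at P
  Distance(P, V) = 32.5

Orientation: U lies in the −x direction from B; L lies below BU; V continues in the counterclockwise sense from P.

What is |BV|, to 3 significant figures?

44.7

B is at the origin; B and U share the same y with |BU| = 47.3 and U on the −x side, so U = (-47.3, 0.00). A1 meets BU tangentially, so LU is at right angles to BU, so L = U + (0, -8.1) = (-47.3, -8.10). On A1, U sits at bearing 90° from L; a 140° counterclockwise sweep puts P at bearing 230°, so P = L + 8.1·(cos 230°, sin 230°) = (-52.5, -14.3). Tangency of A1 to PV means the radius LP is perpendicular to PV, so PV runs along (−sin 230°, cos 230°); with |PV| = 32.5, V = (-27.6, -35.2). Then |BV| = |V − B| = 44.7.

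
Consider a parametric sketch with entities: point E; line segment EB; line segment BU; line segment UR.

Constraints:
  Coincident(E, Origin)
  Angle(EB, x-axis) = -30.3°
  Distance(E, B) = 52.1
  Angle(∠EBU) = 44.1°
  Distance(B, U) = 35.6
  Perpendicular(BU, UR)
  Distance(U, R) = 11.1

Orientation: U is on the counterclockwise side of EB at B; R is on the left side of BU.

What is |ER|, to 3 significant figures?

25.2

E is at the origin; EB runs at -30.3° with length 52.1, so B = 52.1·(cos -30.3°, sin -30.3°) = (45.0, -26.3). ∠EBU = 44.1°, so BU runs at -30.3° + (180° − 44.1°) = 106° from the x-axis; with |BU| = 35.6, U = B + 35.6·(cos 106°, sin 106°) = (35.4, 8.00). BU is perpendicular to UR; with |UR| = 11.1 on the left of BU, R = U + 11.1·(-0.963, -0.269) = (24.7, 5.02). Then |ER| = |R − E| = 25.2.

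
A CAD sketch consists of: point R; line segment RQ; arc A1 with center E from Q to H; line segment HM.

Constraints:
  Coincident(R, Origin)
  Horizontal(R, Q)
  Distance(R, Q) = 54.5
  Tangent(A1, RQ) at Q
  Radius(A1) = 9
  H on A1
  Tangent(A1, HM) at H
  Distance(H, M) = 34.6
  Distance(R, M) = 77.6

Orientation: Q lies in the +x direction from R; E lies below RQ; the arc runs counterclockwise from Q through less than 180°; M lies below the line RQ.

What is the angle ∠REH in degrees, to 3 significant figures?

40.0°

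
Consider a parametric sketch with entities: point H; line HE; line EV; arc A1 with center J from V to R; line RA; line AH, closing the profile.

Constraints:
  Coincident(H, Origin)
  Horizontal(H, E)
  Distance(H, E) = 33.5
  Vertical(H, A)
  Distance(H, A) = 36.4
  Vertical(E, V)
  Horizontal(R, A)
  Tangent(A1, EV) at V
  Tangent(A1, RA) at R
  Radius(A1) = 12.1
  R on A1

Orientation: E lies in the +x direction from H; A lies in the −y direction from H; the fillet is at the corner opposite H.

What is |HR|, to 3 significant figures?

42.2

H is at the origin; HE is horizontal with |HE| = 33.5 and E on the +x side, so E = (33.5, 0.00). HA is vertical with |HA| = 36.4 and A on the −y side, so A = (0.00, -36.4). The virtual corner opposite H is at (33.5, -36.4). Since A1 is tangent to EV there, JV ⟂ EV and A1 meets RA tangentially, so JR is at right angles to RA, with radius 12.1, so the center J sits 12.1 in from both sides at J = (21.4, -24.3). That places the tangent points at V = (33.5, -24.3) on EV and R = (21.4, -36.4) on RA. Then |HR| = |R − H| = 42.2.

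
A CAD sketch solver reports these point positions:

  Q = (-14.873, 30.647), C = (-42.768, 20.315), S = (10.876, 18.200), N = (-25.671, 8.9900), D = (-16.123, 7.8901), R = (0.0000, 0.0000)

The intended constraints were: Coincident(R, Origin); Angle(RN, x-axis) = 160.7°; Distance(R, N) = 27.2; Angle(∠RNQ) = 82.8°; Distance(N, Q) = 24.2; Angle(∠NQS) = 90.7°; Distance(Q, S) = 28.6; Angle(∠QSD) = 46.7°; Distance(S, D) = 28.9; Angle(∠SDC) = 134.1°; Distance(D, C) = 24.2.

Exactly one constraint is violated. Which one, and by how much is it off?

Distance(D, C) = 24.2 — off by 5.20.

R = (0.00, 0.00) ✓; RN at 160.7° ✓; |RN| = 27.20 ✓; ∠RNQ = 82.80° ✓; |NQ| = 24.20 ✓; ∠NQS = 90.70° ✓; |QS| = 28.60 ✓; ∠QSD = 46.70° ✓; |SD| = 28.90 ✓; ∠SDC = 134.1° ✓; |DC| = 29.40 ✗.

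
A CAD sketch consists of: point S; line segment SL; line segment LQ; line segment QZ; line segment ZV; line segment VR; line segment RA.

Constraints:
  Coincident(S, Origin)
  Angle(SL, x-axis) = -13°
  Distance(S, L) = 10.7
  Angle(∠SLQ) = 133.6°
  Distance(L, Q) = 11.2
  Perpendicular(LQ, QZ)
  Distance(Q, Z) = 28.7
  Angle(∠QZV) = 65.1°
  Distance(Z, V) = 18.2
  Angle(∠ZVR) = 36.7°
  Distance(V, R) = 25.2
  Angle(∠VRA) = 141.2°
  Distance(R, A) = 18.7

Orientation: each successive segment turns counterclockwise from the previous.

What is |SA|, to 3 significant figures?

46.5

S is at the origin; SL runs at -13.0° with length 10.7, so L = (10.4, -2.41). ∠SLQ = 133.6° gives LQ at 33.4° from the x-axis; with |LQ| = 11.2, Q = (19.8, 3.76). LQ is perpendicular to QZ, so QZ runs at 123°; with |QZ| = 28.7, Z = (3.98, 27.7). ∠QZV = 65.1° gives ZV at -122° from the x-axis; with |ZV| = 18.2, V = (-5.59, 12.2). ∠ZVR = 36.7° gives VR at 21.6° from the x-axis; with |VR| = 25.2, R = (17.8, 21.5). ∠VRA = 141.2° gives RA at 60.4° from the x-axis; with |RA| = 18.7, A = (27.1, 37.8). Then |SA| = |A − S| = 46.5.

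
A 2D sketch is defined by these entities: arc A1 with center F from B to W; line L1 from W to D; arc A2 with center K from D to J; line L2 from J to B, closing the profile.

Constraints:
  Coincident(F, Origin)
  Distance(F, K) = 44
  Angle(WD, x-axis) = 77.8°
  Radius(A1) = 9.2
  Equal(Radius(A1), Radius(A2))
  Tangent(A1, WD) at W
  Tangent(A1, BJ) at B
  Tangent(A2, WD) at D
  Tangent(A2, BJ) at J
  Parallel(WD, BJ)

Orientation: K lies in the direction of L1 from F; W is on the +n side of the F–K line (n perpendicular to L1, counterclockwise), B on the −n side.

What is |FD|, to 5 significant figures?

44.952

The slot axis is L1's direction at 77.8°, so u = (cos 77.8°, sin 77.8°) = (0.21132, 0.97742) and n = (−sin 77.8°, cos 77.8°) = (-0.97742, 0.21132). F is at the origin and K lies 44.0 along u from F, so K = 44.0·u = (9.2983, 43.006). Tangency of A1 to both parallel lines with radius 9.2 puts W and B at F ± 9.2·n: W = (-8.9922, 1.9442), B = (8.9922, -1.9442). Equal radii place D and J the same way about K: D = K + 9.2·n = (0.30606, 44.950), J = K − 9.2·n = (18.291, 41.062). Then |FD| = |D − F| = 44.952.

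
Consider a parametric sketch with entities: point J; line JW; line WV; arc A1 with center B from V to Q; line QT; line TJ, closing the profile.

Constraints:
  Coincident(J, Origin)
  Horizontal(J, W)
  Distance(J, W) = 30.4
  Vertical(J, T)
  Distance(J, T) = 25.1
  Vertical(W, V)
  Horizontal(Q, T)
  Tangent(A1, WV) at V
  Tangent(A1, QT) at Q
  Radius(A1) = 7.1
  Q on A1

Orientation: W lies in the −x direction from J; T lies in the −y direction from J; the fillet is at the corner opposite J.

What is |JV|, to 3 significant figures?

35.3

The virtual corner opposite J is at (-30.4, -25.1). Since A1 is tangent to WV there, BV ⟂ WV and the tangent condition forces BQ to be normal to QT, with radius 7.1, so the center B sits 7.1 in from both sides at B = (-23.3, -18.0). That places the tangent points at V = (-30.4, -18.0) on WV and Q = (-23.3, -25.1) on QT. Then |JV| = |V − J| = 35.3.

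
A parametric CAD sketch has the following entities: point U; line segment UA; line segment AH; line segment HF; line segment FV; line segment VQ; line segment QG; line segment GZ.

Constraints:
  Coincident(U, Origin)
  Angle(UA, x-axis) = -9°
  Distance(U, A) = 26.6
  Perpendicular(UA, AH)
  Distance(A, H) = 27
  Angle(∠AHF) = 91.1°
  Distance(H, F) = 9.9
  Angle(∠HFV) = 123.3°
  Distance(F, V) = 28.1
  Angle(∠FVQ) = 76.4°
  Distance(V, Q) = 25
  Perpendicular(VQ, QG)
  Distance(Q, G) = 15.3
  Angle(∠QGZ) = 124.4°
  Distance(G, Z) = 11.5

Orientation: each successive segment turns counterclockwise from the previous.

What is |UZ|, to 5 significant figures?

29.804

U is at the origin; UA runs at -9.0° with length 26.6, so A = (26.273, -4.1612). The perpendicularity gives AH at right angles to UA, so AH runs at 81.000°; with |AH| = 27.0, H = (30.496, 22.506). ∠AHF = 91.1° gives HF at 169.90° from the x-axis; with |HF| = 9.9, F = (20.750, 24.243). ∠HFV = 123.3° gives FV at -133.40° from the x-axis; with |FV| = 28.1, V = (1.4425, 3.8258). ∠FVQ = 76.4° gives VQ at -29.800° from the x-axis; with |VQ| = 25.0, Q = (23.137, -8.5985). VQ is perpendicular to QG, so QG runs at 60.200°; with |QG| = 15.3, G = (30.740, 4.6783). ∠QGZ = 124.4° gives GZ at 115.80° from the x-axis; with |GZ| = 11.5, Z = (25.735, 15.032). Then |UZ| = |Z − U| = 29.804.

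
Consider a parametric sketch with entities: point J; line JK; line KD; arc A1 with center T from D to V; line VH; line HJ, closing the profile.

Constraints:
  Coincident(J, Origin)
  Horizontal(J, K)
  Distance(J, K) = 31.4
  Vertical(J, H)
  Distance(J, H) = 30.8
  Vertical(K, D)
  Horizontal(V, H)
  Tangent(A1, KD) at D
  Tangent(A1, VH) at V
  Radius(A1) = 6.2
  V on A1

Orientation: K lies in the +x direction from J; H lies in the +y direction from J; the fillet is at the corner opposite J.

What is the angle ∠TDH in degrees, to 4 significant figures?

11.17°

The virtual corner opposite J is at (31.40, 30.80). Since A1 is tangent to KD there, TD ⟂ KD and since A1 is tangent to VH there, TV ⟂ VH, with radius 6.2, so the center T sits 6.2 in from both sides at T = (25.20, 24.60). That places the tangent points at D = (31.40, 24.60) on KD and V = (25.20, 30.80) on VH. Then cos ∠TDH = DT·DH / (|DT||DH|), giving 11.17°.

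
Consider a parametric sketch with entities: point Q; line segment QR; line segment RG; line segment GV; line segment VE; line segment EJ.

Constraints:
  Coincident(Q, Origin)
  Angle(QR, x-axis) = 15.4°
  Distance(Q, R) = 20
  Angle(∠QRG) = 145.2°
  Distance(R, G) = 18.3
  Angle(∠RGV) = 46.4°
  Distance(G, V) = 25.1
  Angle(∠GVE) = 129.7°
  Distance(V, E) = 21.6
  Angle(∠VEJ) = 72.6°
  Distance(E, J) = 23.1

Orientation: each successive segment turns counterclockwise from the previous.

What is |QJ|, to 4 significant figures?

16.78

Q is at the origin; QR runs at 15.4° with length 20.0, so R = (19.28, 5.311). ∠QRG = 145.2° gives RG at 50.20° from the x-axis; with |RG| = 18.3, G = (31.00, 19.37). ∠RGV = 46.4° gives GV at -176.2° from the x-axis; with |GV| = 25.1, V = (5.951, 17.71). ∠GVE = 129.7° gives VE at -125.9° from the x-axis; with |VE| = 21.6, E = (-6.715, 0.2103). ∠VEJ = 72.6° gives EJ at -18.50° from the x-axis; with |EJ| = 23.1, J = (15.19, -7.119). Then |QJ| = |J − Q| = 16.78.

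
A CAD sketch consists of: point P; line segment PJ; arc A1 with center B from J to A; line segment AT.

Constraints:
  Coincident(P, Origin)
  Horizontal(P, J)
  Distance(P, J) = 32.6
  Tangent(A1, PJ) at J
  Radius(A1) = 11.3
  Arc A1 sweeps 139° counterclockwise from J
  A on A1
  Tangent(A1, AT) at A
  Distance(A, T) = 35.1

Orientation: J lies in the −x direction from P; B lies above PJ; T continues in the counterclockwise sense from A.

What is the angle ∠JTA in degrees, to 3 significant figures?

25.0°

On A1, J sits at bearing -90° from B; a 139° counterclockwise sweep puts A at bearing 49°, so A = B + 11.3·(cos 49°, sin 49°) = (-25.2, 19.8). A1 meets AT tangentially, so BA is at right angles to AT, so AT runs along (−sin 49°, cos 49°); with |AT| = 35.1, T = (-51.7, 42.9). Then cos ∠JTA = TJ·TA / (|TJ||TA|), giving 25.0°.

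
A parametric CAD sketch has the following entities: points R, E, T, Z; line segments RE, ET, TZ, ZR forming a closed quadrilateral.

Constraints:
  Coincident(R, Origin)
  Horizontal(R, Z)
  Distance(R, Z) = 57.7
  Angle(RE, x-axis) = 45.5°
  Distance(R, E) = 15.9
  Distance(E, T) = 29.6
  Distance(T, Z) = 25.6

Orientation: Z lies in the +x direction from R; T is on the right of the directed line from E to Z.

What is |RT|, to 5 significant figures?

34.406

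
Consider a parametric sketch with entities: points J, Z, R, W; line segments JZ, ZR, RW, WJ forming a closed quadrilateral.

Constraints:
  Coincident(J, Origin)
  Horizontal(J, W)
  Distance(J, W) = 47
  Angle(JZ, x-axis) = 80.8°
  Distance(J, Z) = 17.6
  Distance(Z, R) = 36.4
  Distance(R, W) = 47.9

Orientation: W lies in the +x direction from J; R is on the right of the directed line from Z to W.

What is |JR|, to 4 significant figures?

19.27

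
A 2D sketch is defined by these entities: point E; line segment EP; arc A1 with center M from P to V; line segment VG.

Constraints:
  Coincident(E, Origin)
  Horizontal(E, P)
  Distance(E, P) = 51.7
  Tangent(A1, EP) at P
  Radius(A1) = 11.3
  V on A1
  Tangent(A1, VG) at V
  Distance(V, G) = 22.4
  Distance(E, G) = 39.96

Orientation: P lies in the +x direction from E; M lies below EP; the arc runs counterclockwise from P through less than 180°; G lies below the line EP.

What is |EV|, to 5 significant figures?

42.236

Checks: |MV| = 11.30 ✓; ∠(MV, VG) = 90.00° ✓; |VG| = 22.40 ✓; |EG| = 39.96 ✓.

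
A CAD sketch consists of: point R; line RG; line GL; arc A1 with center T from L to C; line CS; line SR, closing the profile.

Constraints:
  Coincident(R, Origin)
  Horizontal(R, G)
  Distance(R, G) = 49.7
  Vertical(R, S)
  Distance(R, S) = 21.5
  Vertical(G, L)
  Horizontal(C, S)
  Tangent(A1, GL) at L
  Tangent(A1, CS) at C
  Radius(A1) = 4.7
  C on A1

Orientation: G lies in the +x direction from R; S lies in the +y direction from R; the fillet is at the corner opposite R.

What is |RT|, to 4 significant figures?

48.03

R is at the origin; R and G share the same y with |RG| = 49.7 and G on the +x side, so G = (49.70, 0.000). RS is vertical with |RS| = 21.5 and S on the +y side, so S = (0.000, 21.50). The virtual corner opposite R is at (49.70, 21.50). A1 meets GL tangentially, so TL is at right angles to GL and tangency of A1 to CS means the radius TC is perpendicular to CS, with radius 4.7, so the center T sits 4.7 in from both sides at T = (45.00, 16.80). Then |RT| = |T − R| = 48.03.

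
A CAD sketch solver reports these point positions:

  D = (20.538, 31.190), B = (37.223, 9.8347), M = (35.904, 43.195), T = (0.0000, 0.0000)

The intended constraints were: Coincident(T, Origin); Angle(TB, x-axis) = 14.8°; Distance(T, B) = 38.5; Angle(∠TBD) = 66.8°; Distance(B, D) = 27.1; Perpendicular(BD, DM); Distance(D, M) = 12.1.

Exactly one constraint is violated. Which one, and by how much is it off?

Distance(D, M) = 12.1 — off by 7.40.

T = (0.00, 0.00) ✓; TB at 14.80° ✓; |TB| = 38.50 ✓; ∠TBD = 66.80° ✓; |BD| = 27.10 ✓; ∠(BD, DM) = 90.00° ✓; |DM| = 19.50 ✗.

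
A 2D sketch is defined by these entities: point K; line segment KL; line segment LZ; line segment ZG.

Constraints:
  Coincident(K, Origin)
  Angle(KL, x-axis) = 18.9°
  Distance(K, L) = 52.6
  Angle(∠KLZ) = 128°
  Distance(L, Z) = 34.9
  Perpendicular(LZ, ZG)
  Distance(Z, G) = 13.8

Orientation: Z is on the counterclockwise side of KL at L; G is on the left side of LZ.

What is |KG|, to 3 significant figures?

72.7

∠KLZ = 128.0°, so LZ runs at 18.9° + (180° − 128.0°) = 70.9° from the x-axis; with |LZ| = 34.9, Z = L + 34.9·(cos 70.9°, sin 70.9°) = (61.2, 50.0). The perpendicularity gives ZG at right angles to LZ; with |ZG| = 13.8 on the left of LZ, G = Z + 13.8·(-0.945, 0.327) = (48.1, 54.5). Then |KG| = |G − K| = 72.7.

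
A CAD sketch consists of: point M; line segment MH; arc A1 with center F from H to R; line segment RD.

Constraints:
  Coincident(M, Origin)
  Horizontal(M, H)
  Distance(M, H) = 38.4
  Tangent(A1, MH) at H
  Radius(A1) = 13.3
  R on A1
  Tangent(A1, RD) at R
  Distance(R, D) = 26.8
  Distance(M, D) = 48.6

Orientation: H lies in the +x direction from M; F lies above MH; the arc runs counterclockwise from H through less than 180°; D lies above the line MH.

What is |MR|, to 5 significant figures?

52.511

M is at the origin; M and H share the same y with |MH| = 38.4 and H on the +x side, so H = (38.400, 0.0000). The tangent condition forces FH to be normal to MH, so F = H + (0, 13.3) = (38.400, 13.300). Since FR ⟂ RD (tangency), |FD| = √(13.3² + 26.8²) = 29.919 regardless of where R sits on A1. So D lies on both circle(M, 48.6) and circle(F, 29.919); the above-MH intersection is D = (26.490, 40.746). R is the foot of the tangent from D: R = (46.975, 23.466).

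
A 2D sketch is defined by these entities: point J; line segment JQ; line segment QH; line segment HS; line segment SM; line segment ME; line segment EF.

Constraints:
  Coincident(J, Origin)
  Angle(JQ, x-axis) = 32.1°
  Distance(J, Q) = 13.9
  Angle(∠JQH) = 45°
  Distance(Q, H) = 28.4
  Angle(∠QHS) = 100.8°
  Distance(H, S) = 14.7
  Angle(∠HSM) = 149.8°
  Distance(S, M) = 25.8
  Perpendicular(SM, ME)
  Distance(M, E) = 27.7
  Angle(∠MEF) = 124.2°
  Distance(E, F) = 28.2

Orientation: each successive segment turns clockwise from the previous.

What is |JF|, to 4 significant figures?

21.91

SM is perpendicular to ME, so ME runs at 57.70°; with |ME| = 27.7, E = (-16.26, 17.44). ∠MEF = 124.2° gives EF at 1.900° from the x-axis; with |EF| = 28.2, F = (11.92, 18.38). Then |JF| = |F − J| = 21.91.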